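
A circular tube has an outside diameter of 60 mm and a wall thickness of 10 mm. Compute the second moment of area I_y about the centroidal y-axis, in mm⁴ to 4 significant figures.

I_y ≈ 5.105 × 10⁵ mm⁴

Decompose the section into non-overlapping parts with the origin at the bottom-left of its bounding rectangle.
Outer circle: ⌀60, A = 2827.43 mm², x = 30 mm, Ī = 636 173 mm⁴.
Bore (subtracted): ⌀40, A = 1256.64 mm², x = 30 mm, Ī = 125 664 mm⁴.
By symmetry the centroid is at mid-width, x̄ = 30 mm.
All pieces are centred on the centroidal y-axis, so I = ΣĪ (holes subtracted) = 510 509 mm⁴.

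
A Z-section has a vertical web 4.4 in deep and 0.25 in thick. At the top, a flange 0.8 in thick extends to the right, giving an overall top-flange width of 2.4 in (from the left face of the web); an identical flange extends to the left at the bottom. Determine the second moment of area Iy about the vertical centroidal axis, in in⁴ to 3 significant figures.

Iy ≈ 6.28 in⁴

Break the section into simple shapes (no overlaps), measuring from the bottom-left corner of the bounding box.
Web: 0.25 × 4.4, A = 1.1 in², x = 2.275 in, Ī = 0.0057292 in⁴.
Top flange (beyond web): 2.15 × 0.8, A = 1.72 in², x = 3.475 in, Ī = 0.66256 in⁴.
Bottom flange (beyond web): 2.15 × 0.8, A = 1.72 in², x = 1.075 in, Ī = 0.66256 in⁴.
Centroid: x̄ = ΣA·x / ΣA = 2.275 in.
Transfer each piece to the vertical centroidal axis using Ī + A·d² with d = x − 2.275:
  web: d = 0 in → contributes +0.0057292 in⁴
  top flange (beyond web): d = 1.2 in → contributes +3.1394 in⁴
  bottom flange (beyond web): d = -1.2 in → contributes +3.1394 in⁴
Total I = 6.2844 in⁴.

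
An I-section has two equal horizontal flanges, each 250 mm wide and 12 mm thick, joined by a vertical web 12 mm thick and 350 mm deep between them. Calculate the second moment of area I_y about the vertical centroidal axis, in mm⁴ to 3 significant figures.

I_y ≈ 3.13 × 10⁷ mm⁴

Break the section into simple shapes (no overlaps), measuring from the bottom-left corner of the bounding box.
Bottom flange: 250 × 12, A = 3 000 mm², x = 125 mm, Ī = 15 625 000 mm⁴.
Web: 12 × 350, A = 4 200 mm², x = 125 mm, Ī = 50 400 mm⁴.
Top flange: 250 × 12, A = 3 000 mm², x = 125 mm, Ī = 15 625 000 mm⁴.
By symmetry the centroid is at mid-width, x̄ = 125 mm.
All pieces are centred on the vertical centroidal axis, so I = ΣĪ = 31 300 400 mm⁴.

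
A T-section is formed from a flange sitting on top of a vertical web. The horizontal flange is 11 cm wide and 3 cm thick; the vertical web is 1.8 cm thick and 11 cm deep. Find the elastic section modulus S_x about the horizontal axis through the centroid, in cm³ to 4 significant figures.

Decompose the section into non-overlapping parts with the origin at the bottom-left of its bounding rectangle.
Flange: 11 × 3, A = 33 cm², y = 12.5 cm, Ī = 24.75 cm⁴.
Web: 1.8 × 11, A = 19.8 cm², y = 5.5 cm, Ī = 199.65 cm⁴.
Centroid: ȳ = ΣA·y / ΣA = 9.875 cm.
Transfer each piece to the horizontal axis through the centroid using Ī + A·d² with d = y − 9.875:
  flange: d = 2.625 cm → contributes +252.141 cm⁴
  web: d = -4.375 cm → contributes +578.634 cm⁴
Total I = 830.775 cm⁴.
Extreme fibre distance c = 9.875 cm; S = I/c = 84.1291 cm³.

S_x ≈ 84.13 cm³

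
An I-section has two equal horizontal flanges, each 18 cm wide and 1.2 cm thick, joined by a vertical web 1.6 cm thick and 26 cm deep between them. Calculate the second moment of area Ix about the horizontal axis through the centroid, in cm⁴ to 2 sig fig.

Decompose the section into non-overlapping parts with the origin at the bottom-left of its bounding rectangle.
Bottom flange: 18 × 1.2, A = 21.6 cm², y = 0.6 cm, Ī = 2.592 cm⁴.
Web: 1.6 × 26, A = 41.6 cm², y = 14.2 cm, Ī = 2 343 cm⁴.
Top flange: 18 × 1.2, A = 21.6 cm², y = 27.8 cm, Ī = 2.592 cm⁴.
By symmetry the centroid is at mid-height, ȳ = 14.2 cm.
Transfer each piece to the horizontal axis through the centroid using Ī + A·d² with d = y − 14.2:
  bottom flange: d = -13.6 cm → contributes +3 998 cm⁴
  web: d = 0 cm → contributes +2 343 cm⁴
  top flange: d = 13.6 cm → contributes +3 998 cm⁴
Total I = 10 339 cm⁴.

Ix ≈ 1.0 × 10⁴ cm⁴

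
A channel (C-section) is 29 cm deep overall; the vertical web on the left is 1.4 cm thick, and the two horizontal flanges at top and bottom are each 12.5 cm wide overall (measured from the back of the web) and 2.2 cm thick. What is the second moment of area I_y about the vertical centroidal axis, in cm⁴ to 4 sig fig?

Decompose the section into non-overlapping parts with the origin at the bottom-left of its bounding rectangle.
Web: 1.4 × 29, A = 40.6 cm², x = 0.7 cm, Ī = 6.63133 cm⁴.
Top flange (beyond web): 11.1 × 2.2, A = 24.42 cm², x = 6.95 cm, Ī = 250.732 cm⁴.
Bottom flange (beyond web): 11.1 × 2.2, A = 24.42 cm², x = 6.95 cm, Ī = 250.732 cm⁴.
Centroid: x̄ = ΣA·x / ΣA = 4.1129 cm.
Transfer each piece to the vertical centroidal axis using Ī + A·d² with d = x − 4.1129:
  web: d = -3.4129 cm → contributes +479.536 cm⁴
  top flange (beyond web): d = 2.8371 cm → contributes +447.292 cm⁴
  bottom flange (beyond web): d = 2.8371 cm → contributes +447.292 cm⁴
Total I = 1374.12 cm⁴.

I_y ≈ 1374 cm⁴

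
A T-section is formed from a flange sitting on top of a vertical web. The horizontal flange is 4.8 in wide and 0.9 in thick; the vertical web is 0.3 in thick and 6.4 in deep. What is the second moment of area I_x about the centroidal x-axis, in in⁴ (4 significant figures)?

I_x ≈ 24.55 in⁴

Treat the section as a set of non-overlapping primitives; coordinates are from the bounding-box lower-left.
Flange: 4.8 × 0.9, A = 4.32 in², y = 6.85 in, Ī = 0.2916 in⁴.
Web: 0.3 × 6.4, A = 1.92 in², y = 3.2 in, Ī = 6.5536 in⁴.
Centroid: ȳ = ΣA·y / ΣA = 5.72692 in.
Transfer each piece to the centroidal x-axis using Ī + A·d² with d = y − 5.72692:
  flange: d = 1.12308 in → contributes +5.74042 in⁴
  web: d = -2.52692 in → contributes +18.8135 in⁴
Total I = 24.5539 in⁴.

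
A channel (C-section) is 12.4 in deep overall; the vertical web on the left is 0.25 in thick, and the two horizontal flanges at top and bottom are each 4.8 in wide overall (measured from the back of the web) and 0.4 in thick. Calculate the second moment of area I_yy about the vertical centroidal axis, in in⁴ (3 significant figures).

I_yy ≈ 15.9 in⁴

Treat the section as a set of non-overlapping primitives; coordinates are from the bounding-box lower-left.
Web: 0.25 × 12.4, A = 3.1 in², x = 0.125 in, Ī = 0.016146 in⁴.
Top flange (beyond web): 4.55 × 0.4, A = 1.82 in², x = 2.525 in, Ī = 3.1399 in⁴.
Bottom flange (beyond web): 4.55 × 0.4, A = 1.82 in², x = 2.525 in, Ī = 3.1399 in⁴.
Centroid: x̄ = ΣA·x / ΣA = 1.4211 in.
Transfer each piece to the vertical centroidal axis using Ī + A·d² with d = x − 1.4211:
  web: d = -1.2961 in → contributes +5.2241 in⁴
  top flange (beyond web): d = 1.1039 in → contributes +5.3576 in⁴
  bottom flange (beyond web): d = 1.1039 in → contributes +5.3576 in⁴
Total I = 15.939 in⁴.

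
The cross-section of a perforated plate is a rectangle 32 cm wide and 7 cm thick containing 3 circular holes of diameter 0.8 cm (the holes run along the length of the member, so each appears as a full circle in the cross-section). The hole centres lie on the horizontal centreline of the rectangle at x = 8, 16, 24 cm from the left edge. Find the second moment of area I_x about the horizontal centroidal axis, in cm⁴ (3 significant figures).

Decompose the section into non-overlapping parts with the origin at the bottom-left of its bounding rectangle.
Plate: 32 × 7, A = 224 cm², y = 3.5 cm, Ī = 914.67 cm⁴.
Hole 1 (subtracted): ⌀0.8, A = 0.50265 cm², y = 3.5 cm, Ī = 0.020106 cm⁴.
Hole 2 (subtracted): ⌀0.8, A = 0.50265 cm², y = 3.5 cm, Ī = 0.020106 cm⁴.
Hole 3 (subtracted): ⌀0.8, A = 0.50265 cm², y = 3.5 cm, Ī = 0.020106 cm⁴.
By symmetry the centroid is at mid-height, ȳ = 3.5 cm.
All pieces are centred on the horizontal centroidal axis, so I = ΣĪ (holes subtracted) = 914.61 cm⁴.

I_x ≈ 915 cm⁴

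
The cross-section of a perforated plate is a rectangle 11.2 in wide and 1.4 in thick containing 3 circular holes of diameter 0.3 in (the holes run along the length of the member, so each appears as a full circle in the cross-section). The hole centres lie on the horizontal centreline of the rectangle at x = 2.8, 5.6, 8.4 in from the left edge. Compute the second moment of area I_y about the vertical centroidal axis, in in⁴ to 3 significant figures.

Split into non-overlapping primitives; take the origin at the lower-left of the bounding box.
Plate: 11.2 × 1.4, A = 15.68 in², x = 5.6 in, Ī = 163.91 in⁴.
Hole 1 (subtracted): ⌀0.3, A = 0.070686 in², x = 2.8 in, Ī = 0.00039761 in⁴.
Hole 2 (subtracted): ⌀0.3, A = 0.070686 in², x = 5.6 in, Ī = 0.00039761 in⁴.
Hole 3 (subtracted): ⌀0.3, A = 0.070686 in², x = 8.4 in, Ī = 0.00039761 in⁴.
By symmetry the centroid is at mid-width, x̄ = 5.6 in.
Transfer each piece to the vertical centroidal axis using Ī + A·d² with d = x − 5.6:
  plate: d = 0 in → contributes +163.91 in⁴
  hole 1: d = -2.8 in → contributes −0.55457 in⁴
  hole 2: d = 0 in → contributes −0.00039761 in⁴
  hole 3: d = 2.8 in → contributes −0.55457 in⁴
Total I = 162.8 in⁴.

I_y ≈ 163 in⁴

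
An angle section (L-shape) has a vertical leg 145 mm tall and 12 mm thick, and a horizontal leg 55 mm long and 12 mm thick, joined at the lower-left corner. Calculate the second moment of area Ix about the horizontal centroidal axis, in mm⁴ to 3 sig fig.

Ix ≈ 4.81 × 10⁶ mm⁴

Break the section into simple shapes (no overlaps), measuring from the bottom-left corner of the bounding box.
Vertical leg: 12 × 145, A = 1 740 mm², y = 72.5 mm, Ī = 3 048 625 mm⁴.
Horizontal leg (remainder): 43 × 12, A = 516 mm², y = 6 mm, Ī = 6 192 mm⁴.
Centroid: ȳ = ΣA·y / ΣA = 57.29 mm.
Transfer each piece to the horizontal centroidal axis using Ī + A·d² with d = y − 57.29:
  vertical leg: d = 15.21 mm → contributes +3 451 169 mm⁴
  horizontal leg (remainder): d = -51.29 mm → contributes +1 363 609 mm⁴
Total I = 4 814 778 mm⁴.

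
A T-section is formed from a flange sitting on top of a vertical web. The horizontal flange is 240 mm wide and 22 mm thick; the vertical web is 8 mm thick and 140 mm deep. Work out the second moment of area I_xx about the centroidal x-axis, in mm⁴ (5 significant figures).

I_xx ≈ 8.1047 × 10⁶ mm⁴

Decompose the section into non-overlapping parts with the origin at the bottom-left of its bounding rectangle.
Flange: 240 × 22, A = 5 280 mm², y = 151 mm, Ī = 212 960 mm⁴.
Web: 8 × 140, A = 1 120 mm², y = 70 mm, Ī = 1 829 333 mm⁴.
Centroid: ȳ = ΣA·y / ΣA = 136.825 mm.
Transfer each piece to the centroidal x-axis using Ī + A·d² with d = y − 136.825:
  flange: d = 14.175 mm → contributes +1 273 874 mm⁴
  web: d = -66.825 mm → contributes +6 830 784 mm⁴
Total I = 8 104 657 mm⁴.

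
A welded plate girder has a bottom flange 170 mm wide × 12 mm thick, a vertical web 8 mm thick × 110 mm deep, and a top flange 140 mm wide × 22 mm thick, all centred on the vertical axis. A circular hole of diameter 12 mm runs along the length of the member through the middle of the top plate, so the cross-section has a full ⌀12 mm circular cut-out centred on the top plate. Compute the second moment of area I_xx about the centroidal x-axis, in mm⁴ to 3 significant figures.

Break the section into simple shapes (no overlaps), measuring from the bottom-left corner of the bounding box.
Bottom plate: 170 × 12, A = 2 040 mm², y = 6 mm, Ī = 24 480 mm⁴.
Web plate: 8 × 110, A = 880 mm², y = 67 mm, Ī = 887 333 mm⁴.
Top plate: 140 × 22, A = 3 080 mm², y = 133 mm, Ī = 124 227 mm⁴.
Hole (subtracted): ⌀12, A = 113.1 mm², y = 133 mm, Ī = 1017.9 mm⁴.
Centroid: ȳ = ΣA·y / ΣA = 79.124 mm.
Transfer each piece to the centroidal x-axis using Ī + A·d² with d = y − 79.124:
  bottom plate: d = -73.124 mm → contributes +10 932 744 mm⁴
  web plate: d = -12.124 mm → contributes +1 016 696 mm⁴
  top plate: d = 53.876 mm → contributes +9 064 151 mm⁴
  hole: d = 53.876 mm → contributes −329 291 mm⁴
Total I = 20 684 299 mm⁴.

I_xx ≈ 2.07 × 10⁷ mm⁴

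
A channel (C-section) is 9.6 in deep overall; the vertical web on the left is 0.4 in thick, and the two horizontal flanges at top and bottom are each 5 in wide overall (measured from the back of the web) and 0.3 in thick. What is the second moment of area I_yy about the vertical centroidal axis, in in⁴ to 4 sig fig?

Decompose the section into non-overlapping parts with the origin at the bottom-left of its bounding rectangle.
Web: 0.4 × 9.6, A = 3.84 in², x = 0.2 in, Ī = 0.0512 in⁴.
Top flange (beyond web): 4.6 × 0.3, A = 1.38 in², x = 2.7 in, Ī = 2.4334 in⁴.
Bottom flange (beyond web): 4.6 × 0.3, A = 1.38 in², x = 2.7 in, Ī = 2.4334 in⁴.
Centroid: x̄ = ΣA·x / ΣA = 1.24545 in.
Transfer each piece to the vertical centroidal axis using Ī + A·d² with d = x − 1.24545:
  web: d = -1.04545 in → contributes +4.24822 in⁴
  top flange (beyond web): d = 1.45455 in → contributes +5.35307 in⁴
  bottom flange (beyond web): d = 1.45455 in → contributes +5.35307 in⁴
Total I = 14.9544 in⁴.

I_yy ≈ 14.95 in⁴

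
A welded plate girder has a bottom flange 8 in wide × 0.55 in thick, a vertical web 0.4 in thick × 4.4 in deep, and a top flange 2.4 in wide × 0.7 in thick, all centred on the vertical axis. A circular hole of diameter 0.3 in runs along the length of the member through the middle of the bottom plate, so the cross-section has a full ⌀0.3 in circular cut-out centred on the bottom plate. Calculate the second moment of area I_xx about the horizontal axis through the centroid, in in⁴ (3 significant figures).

I_xx ≈ 35.1 in⁴

Treat the section as a set of non-overlapping primitives; coordinates are from the bounding-box lower-left.
Bottom plate: 8 × 0.55, A = 4.4 in², y = 0.275 in, Ī = 0.11092 in⁴.
Web plate: 0.4 × 4.4, A = 1.76 in², y = 2.75 in, Ī = 2.8395 in⁴.
Top plate: 2.4 × 0.7, A = 1.68 in², y = 5.3 in, Ī = 0.0686 in⁴.
Hole (subtracted): ⌀0.3, A = 0.070686 in², y = 0.275 in, Ī = 0.00039761 in⁴.
Centroid: ȳ = ΣA·y / ΣA = 1.9222 in.
Transfer each piece to the horizontal axis through the centroid using Ī + A·d² with d = y − 1.9222:
  bottom plate: d = -1.6472 in → contributes +12.05 in⁴
  web plate: d = 0.82775 in → contributes +4.0454 in⁴
  top plate: d = 3.3778 in → contributes +19.236 in⁴
  hole: d = -1.6472 in → contributes −0.1922 in⁴
Total I = 35.139 in⁴.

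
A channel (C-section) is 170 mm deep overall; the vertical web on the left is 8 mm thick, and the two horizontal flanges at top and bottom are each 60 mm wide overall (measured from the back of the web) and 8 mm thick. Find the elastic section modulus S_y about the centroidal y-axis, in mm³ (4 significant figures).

S_y ≈ 1.478 × 10⁴ mm³

Treat the section as a set of non-overlapping primitives; coordinates are from the bounding-box lower-left.
Web: 8 × 170, A = 1 360 mm², x = 4 mm, Ī = 7253.33 mm⁴.
Top flange (beyond web): 52 × 8, A = 416 mm², x = 34 mm, Ī = 93738.7 mm⁴.
Bottom flange (beyond web): 52 × 8, A = 416 mm², x = 34 mm, Ī = 93738.7 mm⁴.
Centroid: x̄ = ΣA·x / ΣA = 15.3869 mm.
Transfer each piece to the centroidal y-axis using Ī + A·d² with d = x − 15.3869:
  web: d = -11.3869 mm → contributes +183 592 mm⁴
  top flange (beyond web): d = 18.6131 mm → contributes +237 861 mm⁴
  bottom flange (beyond web): d = 18.6131 mm → contributes +237 861 mm⁴
Total I = 659 315 mm⁴.
Extreme fibre distance c = 44.6131 mm; S = I/c = 14778.5 mm³.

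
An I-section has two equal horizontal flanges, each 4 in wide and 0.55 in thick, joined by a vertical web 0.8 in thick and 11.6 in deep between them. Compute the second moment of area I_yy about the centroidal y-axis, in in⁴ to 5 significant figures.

I_yy ≈ 6.3616 in⁴

Split into non-overlapping primitives; take the origin at the lower-left of the bounding box.
Bottom flange: 4 × 0.55, A = 2.2 in², x = 2 in, Ī = 2.933333 in⁴.
Web: 0.8 × 11.6, A = 9.28 in², x = 2 in, Ī = 0.4949333 in⁴.
Top flange: 4 × 0.55, A = 2.2 in², x = 2 in, Ī = 2.933333 in⁴.
By symmetry the centroid is at mid-width, x̄ = 2 in.
All pieces are centred on the centroidal y-axis, so I = ΣĪ = 6.3616 in⁴.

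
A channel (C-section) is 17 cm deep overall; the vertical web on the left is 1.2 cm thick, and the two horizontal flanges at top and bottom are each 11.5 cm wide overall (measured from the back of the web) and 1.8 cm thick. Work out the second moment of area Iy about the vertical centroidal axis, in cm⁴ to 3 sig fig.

Treat the section as a set of non-overlapping primitives; coordinates are from the bounding-box lower-left.
Web: 1.2 × 17, A = 20.4 cm², x = 0.6 cm, Ī = 2.448 cm⁴.
Top flange (beyond web): 10.3 × 1.8, A = 18.54 cm², x = 6.35 cm, Ī = 163.91 cm⁴.
Bottom flange (beyond web): 10.3 × 1.8, A = 18.54 cm², x = 6.35 cm, Ī = 163.91 cm⁴.
Centroid: x̄ = ΣA·x / ΣA = 4.3093 cm.
Transfer each piece to the vertical centroidal axis using Ī + A·d² with d = x − 4.3093:
  web: d = -3.7093 cm → contributes +283.13 cm⁴
  top flange (beyond web): d = 2.0407 cm → contributes +241.12 cm⁴
  bottom flange (beyond web): d = 2.0407 cm → contributes +241.12 cm⁴
Total I = 765.37 cm⁴.

Iy ≈ 765 cm⁴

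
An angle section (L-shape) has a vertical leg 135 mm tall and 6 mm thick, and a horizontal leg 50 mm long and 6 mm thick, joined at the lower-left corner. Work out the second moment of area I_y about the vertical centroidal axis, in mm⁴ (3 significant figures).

Treat the section as a set of non-overlapping primitives; coordinates are from the bounding-box lower-left.
Vertical leg: 6 × 135, A = 810 mm², x = 3 mm, Ī = 2 430 mm⁴.
Horizontal leg (remainder): 44 × 6, A = 264 mm², x = 28 mm, Ī = 42 592 mm⁴.
Centroid: x̄ = ΣA·x / ΣA = 9.1453 mm.
Transfer each piece to the vertical centroidal axis using Ī + A·d² with d = x − 9.1453:
  vertical leg: d = -6.1453 mm → contributes +33 019 mm⁴
  horizontal leg (remainder): d = 18.855 mm → contributes +136 444 mm⁴
Total I = 169 463 mm⁴.

I_y ≈ 1.69 × 10⁵ mm⁴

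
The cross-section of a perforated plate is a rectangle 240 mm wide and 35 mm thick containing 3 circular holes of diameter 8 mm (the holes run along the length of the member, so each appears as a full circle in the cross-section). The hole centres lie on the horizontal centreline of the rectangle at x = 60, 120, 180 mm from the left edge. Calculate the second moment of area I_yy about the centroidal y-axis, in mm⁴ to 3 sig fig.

Treat the section as a set of non-overlapping primitives; coordinates are from the bounding-box lower-left.
Plate: 240 × 35, A = 8 400 mm², x = 120 mm, Ī = 40 320 000 mm⁴.
Hole 1 (subtracted): ⌀8, A = 50.265 mm², x = 60 mm, Ī = 201.06 mm⁴.
Hole 2 (subtracted): ⌀8, A = 50.265 mm², x = 120 mm, Ī = 201.06 mm⁴.
Hole 3 (subtracted): ⌀8, A = 50.265 mm², x = 180 mm, Ī = 201.06 mm⁴.
By symmetry the centroid is at mid-width, x̄ = 120 mm.
Transfer each piece to the centroidal y-axis using Ī + A·d² with d = x − 120:
  plate: d = 0 mm → contributes +40 320 000 mm⁴
  hole 1: d = -60 mm → contributes −181 157 mm⁴
  hole 2: d = 0 mm → contributes −201.06 mm⁴
  hole 3: d = 60 mm → contributes −181 157 mm⁴
Total I = 39 957 485 mm⁴.

I_yy ≈ 4.00 × 10⁷ mm⁴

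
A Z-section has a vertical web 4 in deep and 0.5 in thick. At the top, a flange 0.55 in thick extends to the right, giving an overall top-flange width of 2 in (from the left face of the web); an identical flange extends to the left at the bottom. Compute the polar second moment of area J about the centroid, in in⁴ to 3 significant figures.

J ≈ 9.62 in⁴

Treat the section as a set of non-overlapping primitives; coordinates are from the bounding-box lower-left.
Web: 0.5 × 4, A = 2 in², y = 2 in, Ī = 2.6667 in⁴.
Top flange (beyond web): 1.5 × 0.55, A = 0.825 in², y = 3.725 in, Ī = 0.020797 in⁴.
Bottom flange (beyond web): 1.5 × 0.55, A = 0.825 in², y = 0.275 in, Ī = 0.020797 in⁴.
Centroid: ȳ = ΣA·y / ΣA = 2 in.
Transfer each piece to the centroidal x-axis using Ī + A·d² with d = y − 2:
  web: d = 0 in → contributes +2.6667 in⁴
  top flange (beyond web): d = 1.725 in → contributes +2.4757 in⁴
  bottom flange (beyond web): d = -1.725 in → contributes +2.4757 in⁴
Total I = 7.618 in⁴.
For the y-axis: x̄ = 1.75 in.
Repeating about the centroidal y-axis gives I_y = 2.001 in⁴.
Polar second moment: J = I_x + I_y = 9.6191 in⁴.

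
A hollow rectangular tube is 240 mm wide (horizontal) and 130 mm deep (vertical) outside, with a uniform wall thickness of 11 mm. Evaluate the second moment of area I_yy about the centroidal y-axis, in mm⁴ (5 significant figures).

Treat the section as a set of non-overlapping primitives; coordinates are from the bounding-box lower-left.
Outer rectangle: 240 × 130, A = 31 200 mm², x = 120 mm, Ī = 149 760 000 mm⁴.
Inner void (subtracted): 218 × 108, A = 23 544 mm², x = 120 mm, Ī = 93 242 088 mm⁴.
By symmetry the centroid is at mid-width, x̄ = 120 mm.
All pieces are centred on the centroidal y-axis, so I = ΣĪ (holes subtracted) = 56 517 912 mm⁴.

I_yy ≈ 5.6518 × 10⁷ mm⁴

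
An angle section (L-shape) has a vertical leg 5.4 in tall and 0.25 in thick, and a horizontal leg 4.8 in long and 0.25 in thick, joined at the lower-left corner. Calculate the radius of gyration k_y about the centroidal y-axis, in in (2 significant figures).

Decompose the section into non-overlapping parts with the origin at the bottom-left of its bounding rectangle.
Vertical leg: 0.25 × 5.4, A = 1.35 in², x = 0.125 in, Ī = 0.007031 in⁴.
Horizontal leg (remainder): 4.55 × 0.25, A = 1.138 in², x = 2.525 in, Ī = 1.962 in⁴.
Centroid: x̄ = ΣA·x / ΣA = 1.222 in.
Transfer each piece to the centroidal y-axis using Ī + A·d² with d = x − 1.222:
  vertical leg: d = -1.097 in → contributes +1.633 in⁴
  horizontal leg (remainder): d = 1.303 in → contributes +3.892 in⁴
Total I = 5.525 in⁴.
Radius of gyration: k = √(I/A) = √(5.525 / 2.488) = 1.49 in.

k_y ≈ 1.5 in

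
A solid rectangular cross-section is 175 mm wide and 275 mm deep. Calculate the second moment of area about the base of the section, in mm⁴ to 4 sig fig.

I_base ≈ 1.213 × 10⁹ mm⁴

The section: 175 × 275, A = 48 125 mm², y = 137.5 mm, Ī = 303 287 760 mm⁴.
Transfer it to the bottom edge using Ī + A·d² with d = y − 0:
  the section: d = 137.5 mm → contributes +1 213 151 042 mm⁴
Total I = 1 213 151 042 mm⁴.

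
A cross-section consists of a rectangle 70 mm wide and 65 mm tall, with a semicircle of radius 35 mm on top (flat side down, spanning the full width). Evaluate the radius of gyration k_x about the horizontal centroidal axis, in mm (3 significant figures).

k_x ≈ 27.2 mm

Break the section into simple shapes (no overlaps), measuring from the bottom-left corner of the bounding box.
Rectangular body: 70 × 65, A = 4 550 mm², y = 32.5 mm, Ī = 1 601 979 mm⁴.
Semicircular cap: semicircle r = 35, A = 1924.2 mm², y = 79.854 mm, Ī = 164 704 mm⁴.
Centroid: ȳ = ΣA·y / ΣA = 46.574 mm.
Transfer each piece to the horizontal centroidal axis using Ī + A·d² with d = y − 46.574:
  rectangular body: d = -14.074 mm → contributes +2 503 279 mm⁴
  semicircular cap: d = 33.28 mm → contributes +2 295 908 mm⁴
Total I = 4 799 187 mm⁴.
Radius of gyration: k = √(I/A) = √(4 799 187 / 6474.2) = 27.226 mm.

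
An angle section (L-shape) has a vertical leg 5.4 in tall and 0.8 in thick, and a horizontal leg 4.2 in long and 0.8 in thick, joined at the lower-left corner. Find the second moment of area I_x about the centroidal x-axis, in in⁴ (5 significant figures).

Treat the section as a set of non-overlapping primitives; coordinates are from the bounding-box lower-left.
Vertical leg: 0.8 × 5.4, A = 4.32 in², y = 2.7 in, Ī = 10.4976 in⁴.
Horizontal leg (remainder): 3.4 × 0.8, A = 2.72 in², y = 0.4 in, Ī = 0.1450667 in⁴.
Centroid: ȳ = ΣA·y / ΣA = 1.811364 in.
Transfer each piece to the centroidal x-axis using Ī + A·d² with d = y − 1.811364:
  vertical leg: d = 0.8886364 in → contributes +13.90899 in⁴
  horizontal leg (remainder): d = -1.411364 in → contributes +5.563163 in⁴
Total I = 19.47216 in⁴.

I_x ≈ 19.472 in⁴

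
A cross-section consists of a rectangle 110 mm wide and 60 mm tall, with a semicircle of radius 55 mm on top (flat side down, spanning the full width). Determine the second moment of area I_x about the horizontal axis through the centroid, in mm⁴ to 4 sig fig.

Split into non-overlapping primitives; take the origin at the lower-left of the bounding box.
Rectangular body: 110 × 60, A = 6 600 mm², y = 30 mm, Ī = 1 980 000 mm⁴.
Semicircular cap: semicircle r = 55, A = 4751.66 mm², y = 83.3427 mm, Ī = 1 004 345 mm⁴.
Centroid: ȳ = ΣA·y / ΣA = 52.3286 mm.
Transfer each piece to the horizontal axis through the centroid using Ī + A·d² with d = y − 52.3286:
  rectangular body: d = -22.3286 mm → contributes +5 270 532 mm⁴
  semicircular cap: d = 31.0141 mm → contributes +5 574 857 mm⁴
Total I = 10 845 389 mm⁴.

I_x ≈ 1.085 × 10⁷ mm⁴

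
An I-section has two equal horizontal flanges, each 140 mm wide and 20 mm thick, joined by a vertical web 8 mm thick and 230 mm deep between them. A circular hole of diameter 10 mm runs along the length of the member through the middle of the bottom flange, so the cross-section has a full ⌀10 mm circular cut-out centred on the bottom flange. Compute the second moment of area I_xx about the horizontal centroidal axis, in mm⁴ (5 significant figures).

Treat the section as a set of non-overlapping primitives; coordinates are from the bounding-box lower-left.
Bottom flange: 140 × 20, A = 2 800 mm², y = 10 mm, Ī = 93333.33 mm⁴.
Web: 8 × 230, A = 1 840 mm², y = 135 mm, Ī = 8 111 333 mm⁴.
Top flange: 140 × 20, A = 2 800 mm², y = 260 mm, Ī = 93333.33 mm⁴.
Hole (subtracted): ⌀10, A = 78.53982 mm², y = 10 mm, Ī = 490.8739 mm⁴.
Centroid: ȳ = ΣA·y / ΣA = 136.3336 mm.
Transfer each piece to the horizontal centroidal axis using Ī + A·d² with d = y − 136.3336:
  bottom flange: d = -126.3336 mm → contributes +44 781 856 mm⁴
  web: d = -1.333632 mm → contributes +8 114 606 mm⁴
  top flange: d = 123.6664 mm → contributes +42 914 771 mm⁴
  hole: d = -126.3336 mm → contributes −1 254 001 mm⁴
Total I = 94 557 232 mm⁴.

I_xx ≈ 9.4557 × 10⁷ mm⁴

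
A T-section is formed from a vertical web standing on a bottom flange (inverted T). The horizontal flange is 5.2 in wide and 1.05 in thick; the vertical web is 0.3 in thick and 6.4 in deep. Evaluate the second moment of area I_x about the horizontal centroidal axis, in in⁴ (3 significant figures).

I_x ≈ 26.8 in⁴

Split into non-overlapping primitives; take the origin at the lower-left of the bounding box.
Flange: 5.2 × 1.05, A = 5.46 in², y = 0.525 in, Ī = 0.50164 in⁴.
Web: 0.3 × 6.4, A = 1.92 in², y = 4.25 in, Ī = 6.5536 in⁴.
Centroid: ȳ = ΣA·y / ΣA = 1.4941 in.
Transfer each piece to the horizontal centroidal axis using Ī + A·d² with d = y − 1.4941:
  flange: d = -0.96911 in → contributes +5.6295 in⁴
  web: d = 2.7559 in → contributes +21.136 in⁴
Total I = 26.765 in⁴.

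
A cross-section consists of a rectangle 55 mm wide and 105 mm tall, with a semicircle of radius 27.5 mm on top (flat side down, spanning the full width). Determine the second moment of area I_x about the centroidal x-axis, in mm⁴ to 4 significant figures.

Treat the section as a set of non-overlapping primitives; coordinates are from the bounding-box lower-left.
Rectangular body: 55 × 105, A = 5 775 mm², y = 52.5 mm, Ī = 5 305 781 mm⁴.
Semicircular cap: semicircle r = 27.5, A = 1187.91 mm², y = 116.671 mm, Ī = 62771.5 mm⁴.
Centroid: ȳ = ΣA·y / ΣA = 63.448 mm.
Transfer each piece to the centroidal x-axis using Ī + A·d² with d = y − 63.448:
  rectangular body: d = -10.948 mm → contributes +5 997 967 mm⁴
  semicircular cap: d = 53.2233 mm → contributes +3 427 807 mm⁴
Total I = 9 425 774 mm⁴.

I_x ≈ 9.426 × 10⁶ mm⁴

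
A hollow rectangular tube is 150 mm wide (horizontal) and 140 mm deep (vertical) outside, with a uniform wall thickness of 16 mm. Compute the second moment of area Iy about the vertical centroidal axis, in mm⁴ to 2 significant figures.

Decompose the section into non-overlapping parts with the origin at the bottom-left of its bounding rectangle.
Outer rectangle: 150 × 140, A = 21 000 mm², x = 75 mm, Ī = 39 375 000 mm⁴.
Inner void (subtracted): 118 × 108, A = 12 744 mm², x = 75 mm, Ī = 14 787 288 mm⁴.
By symmetry the centroid is at mid-width, x̄ = 75 mm.
All pieces are centred on the vertical centroidal axis, so I = ΣĪ (holes subtracted) = 24 587 712 mm⁴.

Iy ≈ 2.5 × 10⁷ mm⁴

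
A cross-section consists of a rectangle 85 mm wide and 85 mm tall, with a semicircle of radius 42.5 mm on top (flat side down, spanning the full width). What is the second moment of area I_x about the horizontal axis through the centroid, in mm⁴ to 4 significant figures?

I_x ≈ 1.217 × 10⁷ mm⁴

Split into non-overlapping primitives; take the origin at the lower-left of the bounding box.
Rectangular body: 85 × 85, A = 7 225 mm², y = 42.5 mm, Ī = 4 350 052 mm⁴.
Semicircular cap: semicircle r = 42.5, A = 2837.25 mm², y = 103.038 mm, Ī = 358 086 mm⁴.
Centroid: ȳ = ΣA·y / ΣA = 59.5698 mm.
Transfer each piece to the horizontal axis through the centroid using Ī + A·d² with d = y − 59.5698:
  rectangular body: d = -17.0698 mm → contributes +6 455 250 mm⁴
  semicircular cap: d = 43.4678 mm → contributes +5 718 928 mm⁴
Total I = 12 174 178 mm⁴.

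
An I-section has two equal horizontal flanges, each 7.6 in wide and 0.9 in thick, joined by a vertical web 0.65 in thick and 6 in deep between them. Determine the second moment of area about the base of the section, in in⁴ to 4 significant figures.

I_base ≈ 442.8 in⁴

Decompose the section into non-overlapping parts with the origin at the bottom-left of its bounding rectangle.
Bottom flange: 7.6 × 0.9, A = 6.84 in², y = 0.45 in, Ī = 0.4617 in⁴.
Web: 0.65 × 6, A = 3.9 in², y = 3.9 in, Ī = 11.7 in⁴.
Top flange: 7.6 × 0.9, A = 6.84 in², y = 7.35 in, Ī = 0.4617 in⁴.
Transfer each piece to a horizontal axis along the bottom face using Ī + A·d² with d = y − 0:
  bottom flange: d = 0.45 in → contributes +1.8468 in⁴
  web: d = 3.9 in → contributes +71.019 in⁴
  top flange: d = 7.35 in → contributes +369.976 in⁴
Total I = 442.841 in⁴.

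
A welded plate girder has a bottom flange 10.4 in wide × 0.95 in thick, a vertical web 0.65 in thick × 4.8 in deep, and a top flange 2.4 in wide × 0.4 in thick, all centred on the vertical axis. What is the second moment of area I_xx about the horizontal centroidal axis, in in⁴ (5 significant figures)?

Decompose the section into non-overlapping parts with the origin at the bottom-left of its bounding rectangle.
Bottom plate: 10.4 × 0.95, A = 9.88 in², y = 0.475 in, Ī = 0.7430583 in⁴.
Web plate: 0.65 × 4.8, A = 3.12 in², y = 3.35 in, Ī = 5.9904 in⁴.
Top plate: 2.4 × 0.4, A = 0.96 in², y = 5.95 in, Ī = 0.0128 in⁴.
Centroid: ȳ = ΣA·y / ΣA = 1.494054 in.
Transfer each piece to the horizontal centroidal axis using Ī + A·d² with d = y − 1.494054:
  bottom plate: d = -1.019054 in → contributes +11.00316 in⁴
  web plate: d = 1.855946 in → contributes +16.73735 in⁴
  top plate: d = 4.455946 in → contributes +19.07403 in⁴
Total I = 46.81454 in⁴.

I_xx ≈ 46.815 in⁴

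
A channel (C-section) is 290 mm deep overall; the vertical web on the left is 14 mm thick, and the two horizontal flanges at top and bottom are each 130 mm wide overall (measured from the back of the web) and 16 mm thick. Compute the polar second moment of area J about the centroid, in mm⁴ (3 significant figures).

J ≈ 1.11 × 10⁸ mm⁴

Break the section into simple shapes (no overlaps), measuring from the bottom-left corner of the bounding box.
Web: 14 × 290, A = 4 060 mm², y = 145 mm, Ī = 28 453 833 mm⁴.
Top flange (beyond web): 116 × 16, A = 1 856 mm², y = 282 mm, Ī = 39 595 mm⁴.
Bottom flange (beyond web): 116 × 16, A = 1 856 mm², y = 8 mm, Ī = 39 595 mm⁴.
By symmetry the centroid is at mid-height, ȳ = 145 mm.
Transfer each piece to the centroidal x-axis using Ī + A·d² with d = y − 145:
  web: d = 0 mm → contributes +28 453 833 mm⁴
  top flange (beyond web): d = 137 mm → contributes +34 874 859 mm⁴
  bottom flange (beyond web): d = -137 mm → contributes +34 874 859 mm⁴
Total I = 98 203 551 mm⁴.
For the y-axis: x̄ = 38.045 mm.
Repeating about the centroidal y-axis gives I_y = 12 421 419 mm⁴.
Polar second moment: J = I_x + I_y = 110 624 970 mm⁴.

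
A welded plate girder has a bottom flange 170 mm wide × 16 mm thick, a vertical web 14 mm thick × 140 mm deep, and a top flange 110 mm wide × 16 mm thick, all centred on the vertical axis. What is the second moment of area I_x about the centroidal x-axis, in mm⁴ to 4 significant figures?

I_x ≈ 2.968 × 10⁷ mm⁴

Break the section into simple shapes (no overlaps), measuring from the bottom-left corner of the bounding box.
Bottom plate: 170 × 16, A = 2 720 mm², y = 8 mm, Ī = 58026.7 mm⁴.
Web plate: 14 × 140, A = 1 960 mm², y = 86 mm, Ī = 3 201 333 mm⁴.
Top plate: 110 × 16, A = 1 760 mm², y = 164 mm, Ī = 37546.7 mm⁴.
Centroid: ȳ = ΣA·y / ΣA = 74.3727 mm.
Transfer each piece to the centroidal x-axis using Ī + A·d² with d = y − 74.3727:
  bottom plate: d = -66.3727 mm → contributes +12 040 528 mm⁴
  web plate: d = 11.6273 mm → contributes +3 466 315 mm⁴
  top plate: d = 89.6273 mm → contributes +14 175 729 mm⁴
Total I = 29 682 572 mm⁴.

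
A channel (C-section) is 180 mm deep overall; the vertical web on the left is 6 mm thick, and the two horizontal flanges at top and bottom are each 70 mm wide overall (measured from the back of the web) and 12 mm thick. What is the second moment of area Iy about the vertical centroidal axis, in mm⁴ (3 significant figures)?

Iy ≈ 1.30 × 10⁶ mm⁴

Split into non-overlapping primitives; take the origin at the lower-left of the bounding box.
Web: 6 × 180, A = 1 080 mm², x = 3 mm, Ī = 3 240 mm⁴.
Top flange (beyond web): 64 × 12, A = 768 mm², x = 38 mm, Ī = 262 144 mm⁴.
Bottom flange (beyond web): 64 × 12, A = 768 mm², x = 38 mm, Ī = 262 144 mm⁴.
Centroid: x̄ = ΣA·x / ΣA = 23.55 mm.
Transfer each piece to the vertical centroidal axis using Ī + A·d² with d = x − 23.55:
  web: d = -20.55 mm → contributes +459 347 mm⁴
  top flange (beyond web): d = 14.45 mm → contributes +422 494 mm⁴
  bottom flange (beyond web): d = 14.45 mm → contributes +422 494 mm⁴
Total I = 1 304 335 mm⁴.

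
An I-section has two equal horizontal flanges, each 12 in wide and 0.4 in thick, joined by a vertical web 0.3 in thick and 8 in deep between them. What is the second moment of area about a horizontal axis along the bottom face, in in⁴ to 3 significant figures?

Treat the section as a set of non-overlapping primitives; coordinates are from the bounding-box lower-left.
Bottom flange: 12 × 0.4, A = 4.8 in², y = 0.2 in, Ī = 0.064 in⁴.
Web: 0.3 × 8, A = 2.4 in², y = 4.4 in, Ī = 12.8 in⁴.
Top flange: 12 × 0.4, A = 4.8 in², y = 8.6 in, Ī = 0.064 in⁴.
Transfer each piece to the bottom edge using Ī + A·d² with d = y − 0:
  bottom flange: d = 0.2 in → contributes +0.256 in⁴
  web: d = 4.4 in → contributes +59.264 in⁴
  top flange: d = 8.6 in → contributes +355.07 in⁴
Total I = 414.59 in⁴.

I_base ≈ 415 in⁴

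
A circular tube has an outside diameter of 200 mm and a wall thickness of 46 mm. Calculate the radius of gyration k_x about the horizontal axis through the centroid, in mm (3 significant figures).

k_x ≈ 56.8 mm

Split into non-overlapping primitives; take the origin at the lower-left of the bounding box.
Outer circle: ⌀200, A = 31 416 mm², y = 100 mm, Ī = 78 539 816 mm⁴.
Bore (subtracted): ⌀108, A = 9160.9 mm², y = 100 mm, Ī = 6 678 285 mm⁴.
By symmetry the centroid is at mid-height, ȳ = 100 mm.
All pieces are centred on the horizontal axis through the centroid, so I = ΣĪ (holes subtracted) = 71 861 532 mm⁴.
Radius of gyration: k = √(I/A) = √(71 861 532 / 22 255) = 56.824 mm.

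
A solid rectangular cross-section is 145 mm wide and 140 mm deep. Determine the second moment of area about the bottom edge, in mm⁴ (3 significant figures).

I_base ≈ 1.33 × 10⁸ mm⁴

The section: 145 × 140, A = 20 300 mm², y = 70 mm, Ī = 33 156 667 mm⁴.
Transfer it to a horizontal axis along the bottom face using Ī + A·d² with d = y − 0:
  the section: d = 70 mm → contributes +132 626 667 mm⁴
Total I = 132 626 667 mm⁴.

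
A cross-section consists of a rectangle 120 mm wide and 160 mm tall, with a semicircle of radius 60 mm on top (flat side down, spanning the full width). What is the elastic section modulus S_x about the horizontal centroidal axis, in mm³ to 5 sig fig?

Break the section into simple shapes (no overlaps), measuring from the bottom-left corner of the bounding box.
Rectangular body: 120 × 160, A = 19 200 mm², y = 80 mm, Ī = 40 960 000 mm⁴.
Semicircular cap: semicircle r = 60, A = 5654.867 mm², y = 185.4648 mm, Ī = 1 422 450 mm⁴.
Centroid: ȳ = ΣA·y / ΣA = 103.9949 mm.
Transfer each piece to the horizontal centroidal axis using Ī + A·d² with d = y − 103.9949:
  rectangular body: d = -23.99487 mm → contributes +52 014 474 mm⁴
  semicircular cap: d = 81.46992 mm → contributes +38 955 767 mm⁴
Total I = 90 970 242 mm⁴.
Extreme fibre distance c = 116.0051 mm; S = I/c = 784191.6 mm³.

S_x ≈ 7.8419 × 10⁵ mm³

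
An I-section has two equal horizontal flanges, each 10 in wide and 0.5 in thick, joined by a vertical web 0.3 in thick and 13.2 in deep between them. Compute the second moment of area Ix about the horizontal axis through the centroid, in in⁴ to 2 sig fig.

Treat the section as a set of non-overlapping primitives; coordinates are from the bounding-box lower-left.
Bottom flange: 10 × 0.5, A = 5 in², y = 0.25 in, Ī = 0.1042 in⁴.
Web: 0.3 × 13.2, A = 3.96 in², y = 7.1 in, Ī = 57.5 in⁴.
Top flange: 10 × 0.5, A = 5 in², y = 13.95 in, Ī = 0.1042 in⁴.
By symmetry the centroid is at mid-height, ȳ = 7.1 in.
Transfer each piece to the horizontal axis through the centroid using Ī + A·d² with d = y − 7.1:
  bottom flange: d = -6.85 in → contributes +234.7 in⁴
  web: d = 0 in → contributes +57.5 in⁴
  top flange: d = 6.85 in → contributes +234.7 in⁴
Total I = 526.9 in⁴.

Ix ≈ 530 in⁴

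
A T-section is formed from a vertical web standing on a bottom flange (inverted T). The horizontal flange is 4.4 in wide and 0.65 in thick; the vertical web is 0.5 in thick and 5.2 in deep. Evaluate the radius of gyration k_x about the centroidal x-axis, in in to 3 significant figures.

Treat the section as a set of non-overlapping primitives; coordinates are from the bounding-box lower-left.
Flange: 4.4 × 0.65, A = 2.86 in², y = 0.325 in, Ī = 0.1007 in⁴.
Web: 0.5 × 5.2, A = 2.6 in², y = 3.25 in, Ī = 5.8587 in⁴.
Centroid: ȳ = ΣA·y / ΣA = 1.7179 in.
Transfer each piece to the centroidal x-axis using Ī + A·d² with d = y − 1.7179:
  flange: d = -1.3929 in → contributes +5.6492 in⁴
  web: d = 1.5321 in → contributes +11.962 in⁴
Total I = 17.611 in⁴.
Radius of gyration: k = √(I/A) = √(17.611 / 5.46) = 1.796 in.

k_x ≈ 1.80 in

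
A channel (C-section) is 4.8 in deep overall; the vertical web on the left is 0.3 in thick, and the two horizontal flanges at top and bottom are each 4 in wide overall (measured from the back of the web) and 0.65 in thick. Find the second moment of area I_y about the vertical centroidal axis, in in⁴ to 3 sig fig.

Split into non-overlapping primitives; take the origin at the lower-left of the bounding box.
Web: 0.3 × 4.8, A = 1.44 in², x = 0.15 in, Ī = 0.0108 in⁴.
Top flange (beyond web): 3.7 × 0.65, A = 2.405 in², x = 2.15 in, Ī = 2.7437 in⁴.
Bottom flange (beyond web): 3.7 × 0.65, A = 2.405 in², x = 2.15 in, Ī = 2.7437 in⁴.
Centroid: x̄ = ΣA·x / ΣA = 1.6892 in.
Transfer each piece to the vertical centroidal axis using Ī + A·d² with d = x − 1.6892:
  web: d = -1.5392 in → contributes +3.4224 in⁴
  top flange (beyond web): d = 0.4608 in → contributes +3.2544 in⁴
  bottom flange (beyond web): d = 0.4608 in → contributes +3.2544 in⁴
Total I = 9.9311 in⁴.

I_y ≈ 9.93 in⁴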